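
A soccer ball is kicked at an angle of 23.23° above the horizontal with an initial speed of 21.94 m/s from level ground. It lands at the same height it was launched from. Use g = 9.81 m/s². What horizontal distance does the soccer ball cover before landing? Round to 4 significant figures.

35.57 m

For level ground, R = v₀² sin(2θ) / g.
sin(2 × 23.23°) = sin 46.460° = 0.7249.
R = (21.94)² × 0.7249 / 9.81 = 35.57 m.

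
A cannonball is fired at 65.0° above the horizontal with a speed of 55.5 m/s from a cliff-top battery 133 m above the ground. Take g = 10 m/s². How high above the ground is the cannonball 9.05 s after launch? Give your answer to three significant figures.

179 m

v_y0 = 55.5 sin 65.0° = 50.30 m/s.
y(t) = 133 + v_y0 t − ½ g t² = 133 + 50.30×9.05 − ½×10×9.05² = 179 m.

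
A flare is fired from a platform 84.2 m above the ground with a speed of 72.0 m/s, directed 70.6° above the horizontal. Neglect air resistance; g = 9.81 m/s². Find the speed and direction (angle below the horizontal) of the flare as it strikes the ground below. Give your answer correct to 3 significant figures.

82.7 m/s at 73.2° below the horizontal

v_x = 72.0 cos 70.6° = 23.92 m/s (constant).
|v_y| at impact = √((67.91)² + 2×9.81×84.2) = 79.14 m/s.
Speed = √(23.92² + 79.14²) = 82.7 m/s; angle = arctan(79.14/23.92) = 73.2° below horizontal.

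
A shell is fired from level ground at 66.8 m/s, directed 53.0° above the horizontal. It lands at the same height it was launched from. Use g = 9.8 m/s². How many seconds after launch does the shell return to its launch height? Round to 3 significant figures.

Vertical component: v_y = 66.8 sin 53.0° = 53.35 m/s.
For a projectile landing at launch height, time of flight is t = 2 v_y / g = 2 × 53.35 / 9.8 = 10.9 s.

10.9 s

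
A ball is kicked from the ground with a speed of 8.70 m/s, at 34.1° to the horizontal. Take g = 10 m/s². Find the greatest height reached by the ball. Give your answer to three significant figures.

1.19 m

Vertical component of launch velocity: v_y = 8.70 sin 34.1° = 4.878 m/s.
At the highest point the vertical velocity is zero, so v_y² = 2 g h_max.
h_max = (4.878)² / (2 × 10) = 23.79 / 20.00 = 1.19 m.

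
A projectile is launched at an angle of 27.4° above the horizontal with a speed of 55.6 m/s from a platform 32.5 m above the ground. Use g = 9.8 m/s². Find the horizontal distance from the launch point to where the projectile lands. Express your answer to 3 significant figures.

310 m

Components: v_x = 55.6 cos 27.4° = 49.36 m/s, v_y = 55.6 sin 27.4° = 25.59 m/s.
Vertical: 0 = 32.5 + 25.59 t − ½(9.8) t² ⇒ 4.900 t² − 25.59 t − 32.5 = 0.
t = [25.59 + √(654.8 + 637.0)] / 9.800 = 6.279 s.
Horizontal: R = v_x · t = 49.36 × 6.279 = 310 m.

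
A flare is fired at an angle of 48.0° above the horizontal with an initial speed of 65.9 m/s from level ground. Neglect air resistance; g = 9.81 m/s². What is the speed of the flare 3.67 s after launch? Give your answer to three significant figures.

v_x = 65.9 cos 48.0° = 44.10 m/s (constant).
v_y(t) = 65.9 sin 48.0° − g t = 48.97 − 9.81 × 3.67 = 12.97 m/s.
Speed = √(v_x² + v_y²) = √(1945 + 168.2) = 46.0 m/s.

46.0 m/s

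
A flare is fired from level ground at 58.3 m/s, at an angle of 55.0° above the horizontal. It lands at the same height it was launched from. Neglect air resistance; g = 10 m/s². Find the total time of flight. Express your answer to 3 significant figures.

9.55 s

Vertical component: v_y = 58.3 sin 55.0° = 47.76 m/s.
For a projectile landing at launch height, time of flight is t = 2 v_y / g = 2 × 47.76 / 10 = 9.55 s.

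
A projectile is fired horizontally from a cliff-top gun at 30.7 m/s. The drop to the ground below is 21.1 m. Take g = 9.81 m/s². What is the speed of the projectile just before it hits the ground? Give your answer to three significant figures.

36.8 m/s

Fall time: t = √(2 × 21.1 / 9.81) = 2.074 s.
At impact: v_x = 30.7 m/s (unchanged), v_y = g t = 9.81 × 2.074 = 20.35 m/s.
Speed = √(v_x² + v_y²) = √(942.5 + 414.1) = 36.8 m/s.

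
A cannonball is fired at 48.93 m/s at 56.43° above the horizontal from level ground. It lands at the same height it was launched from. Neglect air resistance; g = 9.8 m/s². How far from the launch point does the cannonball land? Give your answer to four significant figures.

For level ground, R = v₀² sin(2θ) / g.
sin(2 × 56.43°) = sin 112.86° = 0.9215.
R = (48.93)² × 0.9215 / 9.8 = 225.1 m.

225.1 m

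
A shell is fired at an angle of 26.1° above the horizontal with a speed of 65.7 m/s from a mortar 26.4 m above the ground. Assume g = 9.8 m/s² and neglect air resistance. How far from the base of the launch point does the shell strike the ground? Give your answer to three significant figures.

395 m

Components: v_x = 65.7 cos 26.1° = 59.00 m/s, v_y = 65.7 sin 26.1° = 28.90 m/s.
Vertical: 0 = 26.4 + 28.90 t − ½(9.8) t² ⇒ 4.900 t² − 28.90 t − 26.4 = 0.
t = [28.90 + √(835.2 + 517.4)] / 9.800 = 6.702 s.
Horizontal: R = v_x · t = 59.00 × 6.702 = 395 m.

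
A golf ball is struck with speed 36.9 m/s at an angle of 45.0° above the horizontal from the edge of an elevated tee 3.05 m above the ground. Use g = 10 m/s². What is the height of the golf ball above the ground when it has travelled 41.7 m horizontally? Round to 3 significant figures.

v_x = 36.9 cos 45.0° = 26.09 m/s, v_y0 = 36.9 sin 45.0° = 26.09 m/s.
Time to reach x = 41.7 m: t = x / v_x = 41.7 / 26.09 = 1.598 s.
y = 3.05 + v_y0 t − ½ g t² = 3.05 + 26.09×1.598 − 5.000×1.598² = 32.0 m.

32.0 m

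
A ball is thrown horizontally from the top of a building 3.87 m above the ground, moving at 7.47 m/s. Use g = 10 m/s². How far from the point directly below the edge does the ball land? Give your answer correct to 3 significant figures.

6.57 m

Initial vertical velocity is zero, so the fall time comes from h = ½ g t²: t = √(2 × 3.87 / 10) = 0.8798 s.
Horizontal motion is uniform at 7.47 m/s, so x = 7.47 × 0.8798 = 6.57 m.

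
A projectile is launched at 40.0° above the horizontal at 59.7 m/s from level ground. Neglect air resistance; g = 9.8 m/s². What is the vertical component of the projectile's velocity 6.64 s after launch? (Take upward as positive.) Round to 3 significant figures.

Initial vertical component: v_y0 = 59.7 sin 40.0° = 38.37 m/s.
v_y(t) = v_y0 − g t = 38.37 − 9.8 × 6.64 = -26.7 m/s.

-26.7 m/s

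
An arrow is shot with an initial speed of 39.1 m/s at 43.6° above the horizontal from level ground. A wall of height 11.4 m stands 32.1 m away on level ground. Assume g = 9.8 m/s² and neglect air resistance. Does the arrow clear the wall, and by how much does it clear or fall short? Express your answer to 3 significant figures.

v_x = 39.1 cos 43.6° = 28.32 m/s; v_y0 = 39.1 sin 43.6° = 26.96 m/s.
Time to reach the wall: t = 32.1 / 28.32 = 1.133 s.
Height at that point: y = 26.96×1.133 − 4.900×1.133² = 24.26 m.
That is 24.26 − 11.4 = 12.9 m above the top of the wall, so the arrow clears it.

Yes — it clears the wall by 12.9 m.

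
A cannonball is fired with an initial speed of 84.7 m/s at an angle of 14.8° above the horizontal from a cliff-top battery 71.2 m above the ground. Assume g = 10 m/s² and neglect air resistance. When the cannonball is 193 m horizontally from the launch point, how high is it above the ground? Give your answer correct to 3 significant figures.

94.4 m

v_x = 84.7 cos 14.8° = 81.89 m/s, v_y0 = 84.7 sin 14.8° = 21.64 m/s.
Time to reach x = 193 m: t = x / v_x = 193 / 81.89 = 2.357 s.
y = 71.2 + v_y0 t − ½ g t² = 71.2 + 21.64×2.357 − 5.000×2.357² = 94.4 m.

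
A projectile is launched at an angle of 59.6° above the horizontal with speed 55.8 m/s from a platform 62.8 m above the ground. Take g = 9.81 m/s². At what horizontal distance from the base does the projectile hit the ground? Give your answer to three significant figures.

310 m

Components: v_x = 55.8 cos 59.6° = 28.24 m/s, v_y = 55.8 sin 59.6° = 48.13 m/s.
Vertical: 0 = 62.8 + 48.13 t − ½(9.81) t² ⇒ 4.905 t² − 48.13 t − 62.8 = 0.
t = [48.13 + √(2316 + 1232)] / 9.810 = 10.98 s.
Horizontal: R = v_x · t = 28.24 × 10.98 = 310 m.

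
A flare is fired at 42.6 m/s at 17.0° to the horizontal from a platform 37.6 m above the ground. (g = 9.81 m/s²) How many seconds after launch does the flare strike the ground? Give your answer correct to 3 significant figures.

Vertical component: v_y = 42.6 sin 17.0° = 12.46 m/s.
Taking up as positive with launch at y = 37.6 m, landing at y = 0: 0 = 37.6 + 12.46 t − ½(9.81) t².
Solving 4.905 t² − 12.46 t − 37.6 = 0 gives t = [12.46 + √(12.46² + 4·4.905·37.6)] / 9.810 = 4.32 s.

4.32 s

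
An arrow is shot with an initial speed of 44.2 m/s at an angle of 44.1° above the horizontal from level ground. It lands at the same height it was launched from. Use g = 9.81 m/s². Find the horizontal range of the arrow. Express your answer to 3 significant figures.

199 m

Components: v_x = 44.2 cos 44.1° = 31.74 m/s, v_y = 44.2 sin 44.1° = 30.76 m/s.
Time of flight (same landing height): t = 2 v_y / g = 2 × 30.76 / 9.81 = 6.271 s.
Range: R = v_x · t = 31.74 × 6.271 = 199 m.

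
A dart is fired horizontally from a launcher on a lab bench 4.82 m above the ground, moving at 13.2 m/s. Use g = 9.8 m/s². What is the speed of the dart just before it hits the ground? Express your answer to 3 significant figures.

Fall time: t = √(2 × 4.82 / 9.8) = 0.9918 s.
At impact: v_x = 13.2 m/s (unchanged), v_y = g t = 9.8 × 0.9918 = 9.720 m/s.
Speed = √(v_x² + v_y²) = √(174.2 + 94.48) = 16.4 m/s.

16.4 m/s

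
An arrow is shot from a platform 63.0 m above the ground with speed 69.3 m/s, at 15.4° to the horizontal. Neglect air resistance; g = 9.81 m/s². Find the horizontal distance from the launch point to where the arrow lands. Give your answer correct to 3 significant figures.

Components: v_x = 69.3 cos 15.4° = 66.81 m/s, v_y = 69.3 sin 15.4° = 18.40 m/s.
Vertical: 0 = 63.0 + 18.40 t − ½(9.81) t² ⇒ 4.905 t² − 18.40 t − 63.0 = 0.
t = [18.40 + √(338.6 + 1236)] / 9.810 = 5.921 s.
Horizontal: R = v_x · t = 66.81 × 5.921 = 396 m.

396 m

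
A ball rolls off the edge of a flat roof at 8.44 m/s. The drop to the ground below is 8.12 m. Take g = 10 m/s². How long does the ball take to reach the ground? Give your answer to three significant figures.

1.27 s

The horizontal speed doesn't affect the fall. With v_y0 = 0, h = ½ g t².
t = √(2 × 8.12 / 10) = √1.624 = 1.27 s.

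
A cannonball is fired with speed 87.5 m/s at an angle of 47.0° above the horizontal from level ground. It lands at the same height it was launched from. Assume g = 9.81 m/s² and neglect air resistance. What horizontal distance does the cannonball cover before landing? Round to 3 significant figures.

Components: v_x = 87.5 cos 47.0° = 59.67 m/s, v_y = 87.5 sin 47.0° = 63.99 m/s.
Time of flight (same landing height): t = 2 v_y / g = 2 × 63.99 / 9.81 = 13.05 s.
Range: R = v_x · t = 59.67 × 13.05 = 779 m.

779 m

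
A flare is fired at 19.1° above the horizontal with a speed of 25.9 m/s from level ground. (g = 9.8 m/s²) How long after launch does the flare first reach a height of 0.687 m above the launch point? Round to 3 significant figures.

0.0853 s

v_y0 = 25.9 sin 19.1° = 8.475 m/s.
Set y = v_y0 t − ½ g t² = 0.687: 4.900 t² − 8.475 t + 0.687 = 0.
t = [8.475 ± √(71.83 − 13.47)] / 9.8 = (8.475 ± 7.639) / 9.8, giving t = 0.0853 s or t = 1.64 s.
The flare is on the way up at the first time, so t = 0.0853 s.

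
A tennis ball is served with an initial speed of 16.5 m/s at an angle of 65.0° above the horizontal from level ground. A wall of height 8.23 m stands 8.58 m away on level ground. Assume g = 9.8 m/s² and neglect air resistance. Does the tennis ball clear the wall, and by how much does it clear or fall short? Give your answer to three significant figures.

v_x = 16.5 cos 65.0° = 6.973 m/s; v_y0 = 16.5 sin 65.0° = 14.95 m/s.
Time to reach the wall: t = 8.58 / 6.973 = 1.230 s.
Height at that point: y = 14.95×1.230 − 4.900×1.230² = 10.98 m.
That is 10.98 − 8.23 = 2.75 m above the top of the wall, so the tennis ball clears it.

Yes — it clears the wall by 2.75 m.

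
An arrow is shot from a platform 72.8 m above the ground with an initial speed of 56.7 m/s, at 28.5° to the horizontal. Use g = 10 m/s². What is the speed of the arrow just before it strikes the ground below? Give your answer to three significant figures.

v_x = 56.7 cos 28.5° = 49.83 m/s is unchanged throughout.
For the vertical component, v_y² = v_y0² + 2 g h = (27.05)² + 2×10×72.8 = 2188, so |v_y| = 46.78 m/s.
Impact speed = √(v_x² + v_y²) = √(2483 + 2188) = 68.3 m/s.

68.3 m/s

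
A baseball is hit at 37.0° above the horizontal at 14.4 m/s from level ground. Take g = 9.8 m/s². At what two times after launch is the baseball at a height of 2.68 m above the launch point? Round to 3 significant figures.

v_y0 = 14.4 sin 37.0° = 8.666 m/s.
Set y = v_y0 t − ½ g t² = 2.68: 4.900 t² − 8.666 t + 2.68 = 0.
t = [8.666 ± √(75.10 − 52.53)] / 9.8 = (8.666 ± 4.751) / 9.8, giving t = 0.399 s or t = 1.37 s.
So the baseball is at 2.68 m at t = 0.399 s (rising) and t = 1.37 s (falling).

0.399 s and 1.37 s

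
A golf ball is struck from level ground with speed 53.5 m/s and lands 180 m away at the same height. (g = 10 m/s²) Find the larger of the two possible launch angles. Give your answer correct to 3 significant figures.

Level-ground range: R = v₀² sin(2θ)/g ⇒ sin 2θ = R g / v₀² = 180×10/53.5² = 0.6289.
2θ = arcsin(0.6289) = 38.97° or 180° − 38.97° = 141.03°.
So θ = 19.5° or θ = 70.5°.

70.5°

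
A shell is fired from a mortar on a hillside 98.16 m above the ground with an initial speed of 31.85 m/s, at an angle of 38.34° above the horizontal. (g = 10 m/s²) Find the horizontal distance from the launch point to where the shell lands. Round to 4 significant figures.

Components: v_x = 31.85 cos 38.34° = 24.981 m/s, v_y = 31.85 sin 38.34° = 19.757 m/s.
Vertical: 0 = 98.16 + 19.757 t − ½(10) t² ⇒ 5.000 t² − 19.757 t − 98.16 = 0.
t = [19.757 + √(390.34 + 1963.2)] / 10.00 = 6.8270 s.
Horizontal: R = v_x · t = 24.981 × 6.8270 = 170.5 m.

170.5 m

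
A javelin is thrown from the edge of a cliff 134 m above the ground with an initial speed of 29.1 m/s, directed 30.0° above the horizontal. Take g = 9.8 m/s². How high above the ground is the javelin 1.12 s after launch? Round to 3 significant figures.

v_y0 = 29.1 sin 30.0° = 14.55 m/s.
y(t) = 134 + v_y0 t − ½ g t² = 134 + 14.55×1.12 − ½×9.8×1.12² = 144 m.

144 m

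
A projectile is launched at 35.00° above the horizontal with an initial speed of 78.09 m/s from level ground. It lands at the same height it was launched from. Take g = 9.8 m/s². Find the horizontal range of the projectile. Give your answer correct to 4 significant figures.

584.7 m

Components: v_x = 78.09 cos 35.00° = 63.968 m/s, v_y = 78.09 sin 35.00° = 44.791 m/s.
Time of flight (same landing height): t = 2 v_y / g = 2 × 44.791 / 9.8 = 9.1410 s.
Range: R = v_x · t = 63.968 × 9.1410 = 584.7 m.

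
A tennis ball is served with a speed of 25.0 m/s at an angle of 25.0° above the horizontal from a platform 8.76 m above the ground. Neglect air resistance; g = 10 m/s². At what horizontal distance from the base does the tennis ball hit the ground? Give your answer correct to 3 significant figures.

62.3 m

Components: v_x = 25.0 cos 25.0° = 22.66 m/s, v_y = 25.0 sin 25.0° = 10.57 m/s.
Vertical: 0 = 8.76 + 10.57 t − ½(10) t² ⇒ 5.000 t² − 10.57 t − 8.76 = 0.
t = [10.57 + √(111.7 + 175.2)] / 10.00 = 2.751 s.
Horizontal: R = v_x · t = 22.66 × 2.751 = 62.3 m.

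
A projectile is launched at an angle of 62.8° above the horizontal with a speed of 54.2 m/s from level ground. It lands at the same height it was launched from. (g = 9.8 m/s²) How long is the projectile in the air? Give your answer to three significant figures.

9.84 s

Vertical component: v_y = 54.2 sin 62.8° = 48.21 m/s.
For a projectile landing at launch height, time of flight is t = 2 v_y / g = 2 × 48.21 / 9.8 = 9.84 s.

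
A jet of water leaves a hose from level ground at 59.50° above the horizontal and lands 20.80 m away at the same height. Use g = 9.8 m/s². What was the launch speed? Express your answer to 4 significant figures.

15.27 m/s

On level ground, R = v₀² sin(2θ) / g, so v₀ = √(R g / sin 2θ).
sin(2 × 59.50°) = 0.8746.
v₀ = √(20.80 × 9.8 / 0.8746) = √233.07 = 15.27 m/s.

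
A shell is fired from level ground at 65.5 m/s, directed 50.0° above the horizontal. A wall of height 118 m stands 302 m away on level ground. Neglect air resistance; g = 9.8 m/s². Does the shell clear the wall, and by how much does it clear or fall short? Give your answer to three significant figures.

v_x = 65.5 cos 50.0° = 42.10 m/s; v_y0 = 65.5 sin 50.0° = 50.18 m/s.
Time to reach the wall: t = 302 / 42.10 = 7.173 s.
Height at that point: y = 50.18×7.173 − 4.900×7.173² = 107.8 m.
That is 118 − 107.8 = 10.2 m below the top of the wall, so the shell does not clear it.

No — it falls 10.2 m short of clearing the wall.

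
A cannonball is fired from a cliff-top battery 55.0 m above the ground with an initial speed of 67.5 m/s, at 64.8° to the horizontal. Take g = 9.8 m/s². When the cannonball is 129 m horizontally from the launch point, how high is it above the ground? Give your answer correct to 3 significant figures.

230 m

v_x = 67.5 cos 64.8° = 28.74 m/s, v_y0 = 67.5 sin 64.8° = 61.08 m/s.
Time to reach x = 129 m: t = x / v_x = 129 / 28.74 = 4.489 s.
y = 55.0 + v_y0 t − ½ g t² = 55.0 + 61.08×4.489 − 4.900×4.489² = 230 m.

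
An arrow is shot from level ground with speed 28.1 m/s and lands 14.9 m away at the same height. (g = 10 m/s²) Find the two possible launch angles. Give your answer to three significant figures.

Level-ground range: R = v₀² sin(2θ)/g ⇒ sin 2θ = R g / v₀² = 14.9×10/28.1² = 0.1887.
2θ = arcsin(0.1887) = 10.88° or 180° − 10.88° = 169.12°.
So θ = 5.44° or θ = 84.6°.

5.44° and 84.6°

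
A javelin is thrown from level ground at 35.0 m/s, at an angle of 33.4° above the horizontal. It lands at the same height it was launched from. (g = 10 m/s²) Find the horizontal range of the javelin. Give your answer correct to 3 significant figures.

Components: v_x = 35.0 cos 33.4° = 29.22 m/s, v_y = 35.0 sin 33.4° = 19.27 m/s.
Time of flight (same landing height): t = 2 v_y / g = 2 × 19.27 / 10 = 3.854 s.
Range: R = v_x · t = 29.22 × 3.854 = 113 m.

113 m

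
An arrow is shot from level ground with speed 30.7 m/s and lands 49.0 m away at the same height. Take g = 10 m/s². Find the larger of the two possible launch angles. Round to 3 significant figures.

74.3°

Level-ground range: R = v₀² sin(2θ)/g ⇒ sin 2θ = R g / v₀² = 49.0×10/30.7² = 0.5199.
2θ = arcsin(0.5199) = 31.33° or 180° − 31.33° = 148.67°.
So θ = 15.7° or θ = 74.3°.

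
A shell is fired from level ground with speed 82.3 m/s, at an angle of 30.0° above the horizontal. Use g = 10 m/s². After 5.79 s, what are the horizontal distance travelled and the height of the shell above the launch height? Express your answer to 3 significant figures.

x = 413 m, y = 70.6 m

v_x = 82.3 cos 30.0° = 71.27 m/s; v_y0 = 82.3 sin 30.0° = 41.15 m/s.
x = v_x t = 71.27 × 5.79 = 413 m.
y = v_y0 t − ½ g t² = 41.15×5.79 − 5.000×5.79² = 70.6 m.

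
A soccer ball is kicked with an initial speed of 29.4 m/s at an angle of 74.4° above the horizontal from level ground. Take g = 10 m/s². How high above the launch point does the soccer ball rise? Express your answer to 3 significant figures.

40.1 m

Vertical component of launch velocity: v_y = 29.4 sin 74.4° = 28.32 m/s.
At the highest point the vertical velocity is zero, so v_y² = 2 g h_max.
h_max = (28.32)² / (2 × 10) = 802.0 / 20.00 = 40.1 m.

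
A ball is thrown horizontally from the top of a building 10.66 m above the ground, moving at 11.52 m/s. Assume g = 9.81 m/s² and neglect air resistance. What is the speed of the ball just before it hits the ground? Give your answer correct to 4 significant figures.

Fall time: t = √(2 × 10.66 / 9.81) = 1.4742 s.
At impact: v_x = 11.52 m/s (unchanged), v_y = g t = 9.81 × 1.4742 = 14.462 m/s.
Speed = √(v_x² + v_y²) = √(132.71 + 209.15) = 18.49 m/s.

18.49 m/s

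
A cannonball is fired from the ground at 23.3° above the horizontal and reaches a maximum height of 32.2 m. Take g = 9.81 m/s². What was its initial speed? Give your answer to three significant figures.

At maximum height v_y = 0, so (v₀ sin θ)² = 2 g H.
v₀ sin 23.3° = √(2 × 9.81 × 32.2) = 25.13 m/s.
v₀ = 25.13 / sin 23.3° = 25.13 / 0.3955 = 63.5 m/s.

63.5 m/s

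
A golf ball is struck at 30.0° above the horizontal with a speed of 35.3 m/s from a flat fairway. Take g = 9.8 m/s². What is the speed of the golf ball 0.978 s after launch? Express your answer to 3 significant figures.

31.6 m/s

v_x = 35.3 cos 30.0° = 30.57 m/s (constant).
v_y(t) = 35.3 sin 30.0° − g t = 17.65 − 9.8 × 0.978 = 8.066 m/s.
Speed = √(v_x² + v_y²) = √(934.5 + 65.06) = 31.6 m/s.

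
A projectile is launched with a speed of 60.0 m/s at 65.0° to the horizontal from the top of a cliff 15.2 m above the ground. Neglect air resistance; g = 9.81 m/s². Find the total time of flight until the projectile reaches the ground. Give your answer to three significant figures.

11.4 s

Vertical component: v_y = 60.0 sin 65.0° = 54.38 m/s.
Taking up as positive with launch at y = 15.2 m, landing at y = 0: 0 = 15.2 + 54.38 t − ½(9.81) t².
Solving 4.905 t² − 54.38 t − 15.2 = 0 gives t = [54.38 + √(54.38² + 4·4.905·15.2)] / 9.810 = 11.4 s.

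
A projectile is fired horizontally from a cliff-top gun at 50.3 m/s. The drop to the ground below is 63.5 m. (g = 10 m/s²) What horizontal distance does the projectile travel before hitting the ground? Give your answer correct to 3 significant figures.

179 m

Initial vertical velocity is zero, so the fall time comes from h = ½ g t²: t = √(2 × 63.5 / 10) = 3.564 s.
Horizontal motion is uniform at 50.3 m/s, so x = 50.3 × 3.564 = 179 m.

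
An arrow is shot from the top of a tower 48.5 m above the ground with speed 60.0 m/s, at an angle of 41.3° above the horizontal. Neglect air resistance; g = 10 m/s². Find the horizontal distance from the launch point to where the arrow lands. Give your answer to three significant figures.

406 m

Components: v_x = 60.0 cos 41.3° = 45.08 m/s, v_y = 60.0 sin 41.3° = 39.60 m/s.
Vertical: 0 = 48.5 + 39.60 t − ½(10) t² ⇒ 5.000 t² − 39.60 t − 48.5 = 0.
t = [39.60 + √(1568 + 970.0)] / 10.00 = 8.998 s.
Horizontal: R = v_x · t = 45.08 × 8.998 = 406 m.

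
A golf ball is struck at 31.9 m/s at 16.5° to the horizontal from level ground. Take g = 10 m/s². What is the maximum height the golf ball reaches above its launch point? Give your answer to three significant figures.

Vertical component of launch velocity: v_y = 31.9 sin 16.5° = 9.060 m/s.
At the highest point the vertical velocity is zero, so v_y² = 2 g h_max.
h_max = (9.060)² / (2 × 10) = 82.08 / 20.00 = 4.10 m.

4.10 m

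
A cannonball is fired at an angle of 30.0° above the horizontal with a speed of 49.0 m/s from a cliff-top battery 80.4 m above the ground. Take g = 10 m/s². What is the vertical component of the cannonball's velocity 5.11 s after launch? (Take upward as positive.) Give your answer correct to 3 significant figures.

Initial vertical component: v_y0 = 49.0 sin 30.0° = 24.50 m/s.
v_y(t) = v_y0 − g t = 24.50 − 10 × 5.11 = -26.6 m/s.

-26.6 m/s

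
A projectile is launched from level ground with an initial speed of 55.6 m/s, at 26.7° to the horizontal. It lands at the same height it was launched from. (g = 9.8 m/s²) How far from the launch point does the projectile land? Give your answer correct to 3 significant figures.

Components: v_x = 55.6 cos 26.7° = 49.67 m/s, v_y = 55.6 sin 26.7° = 24.98 m/s.
Time of flight (same landing height): t = 2 v_y / g = 2 × 24.98 / 9.8 = 5.098 s.
Range: R = v_x · t = 49.67 × 5.098 = 253 m.

253 m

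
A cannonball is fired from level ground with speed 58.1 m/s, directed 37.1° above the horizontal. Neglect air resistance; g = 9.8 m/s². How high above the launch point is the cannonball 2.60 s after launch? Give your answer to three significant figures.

v_y0 = 58.1 sin 37.1° = 35.05 m/s.
y(t) = v_y0 t − ½ g t² = 35.05×2.60 − 4.900×2.60² = 58.0 m.

58.0 m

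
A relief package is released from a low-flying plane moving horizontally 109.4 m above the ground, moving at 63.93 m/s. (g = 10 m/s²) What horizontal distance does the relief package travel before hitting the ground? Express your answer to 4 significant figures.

299.0 m

Initial vertical velocity is zero, so the fall time comes from h = ½ g t²: t = √(2 × 109.4 / 10) = 4.6776 s.
Horizontal motion is uniform at 63.93 m/s, so x = 63.93 × 4.6776 = 299.0 m.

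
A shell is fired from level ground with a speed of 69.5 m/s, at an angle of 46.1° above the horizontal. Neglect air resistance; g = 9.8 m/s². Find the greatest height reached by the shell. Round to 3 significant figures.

128 m

Vertical component of launch velocity: v_y = 69.5 sin 46.1° = 50.08 m/s.
At the highest point the vertical velocity is zero, so v_y² = 2 g h_max.
h_max = (50.08)² / (2 × 9.8) = 2508 / 19.60 = 128 m.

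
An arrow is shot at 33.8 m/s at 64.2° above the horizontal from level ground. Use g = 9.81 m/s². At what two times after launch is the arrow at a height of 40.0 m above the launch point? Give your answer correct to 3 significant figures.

v_y0 = 33.8 sin 64.2° = 30.43 m/s.
Set y = v_y0 t − ½ g t² = 40.0: 4.905 t² − 30.43 t + 40.0 = 0.
t = [30.43 ± √(926.0 − 784.8)] / 9.81 = (30.43 ± 11.88) / 9.81, giving t = 1.89 s or t = 4.31 s.
So the arrow is at 40.0 m at t = 1.89 s (rising) and t = 4.31 s (falling).

1.89 s and 4.31 s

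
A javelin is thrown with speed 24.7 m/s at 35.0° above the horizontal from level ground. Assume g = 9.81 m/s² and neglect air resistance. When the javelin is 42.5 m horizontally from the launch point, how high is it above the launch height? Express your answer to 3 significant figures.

v_x = 24.7 cos 35.0° = 20.23 m/s, v_y0 = 24.7 sin 35.0° = 14.17 m/s.
Time to reach x = 42.5 m: t = x / v_x = 42.5 / 20.23 = 2.101 s.
y = v_y0 t − ½ g t² = 14.17×2.101 − 4.905×2.101² = 8.12 m.

8.12 m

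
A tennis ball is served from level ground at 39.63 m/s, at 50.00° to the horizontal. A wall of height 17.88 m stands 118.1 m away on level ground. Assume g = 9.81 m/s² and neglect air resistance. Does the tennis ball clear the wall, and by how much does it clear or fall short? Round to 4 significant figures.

v_x = 39.63 cos 50.00° = 25.474 m/s; v_y0 = 39.63 sin 50.00° = 30.358 m/s.
Time to reach the wall: t = 118.1 / 25.474 = 4.6361 s.
Height at that point: y = 30.358×4.6361 − 4.905×4.6361² = 35.317 m.
That is 35.317 − 17.88 = 17.44 m above the top of the wall, so the tennis ball clears it.

Yes — it clears the wall by 17.44 m.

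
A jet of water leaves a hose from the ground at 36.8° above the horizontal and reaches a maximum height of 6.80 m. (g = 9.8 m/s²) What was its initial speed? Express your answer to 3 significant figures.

At maximum height v_y = 0, so (v₀ sin θ)² = 2 g H.
v₀ sin 36.8° = √(2 × 9.8 × 6.80) = 11.54 m/s.
v₀ = 11.54 / sin 36.8° = 11.54 / 0.5990 = 19.3 m/s.

19.3 m/s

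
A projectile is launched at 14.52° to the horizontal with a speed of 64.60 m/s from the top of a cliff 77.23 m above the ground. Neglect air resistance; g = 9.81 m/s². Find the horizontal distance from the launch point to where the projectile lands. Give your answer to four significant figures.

Components: v_x = 64.60 cos 14.52° = 62.537 m/s, v_y = 64.60 sin 14.52° = 16.196 m/s.
Vertical: 0 = 77.23 + 16.196 t − ½(9.81) t² ⇒ 4.905 t² − 16.196 t − 77.23 = 0.
t = [16.196 + √(262.31 + 1515.3)] / 9.810 = 5.9488 s.
Horizontal: R = v_x · t = 62.537 × 5.9488 = 372.0 m.

372.0 m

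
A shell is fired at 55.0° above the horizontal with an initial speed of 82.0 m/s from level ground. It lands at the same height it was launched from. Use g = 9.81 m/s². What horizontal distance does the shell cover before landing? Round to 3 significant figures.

Components: v_x = 82.0 cos 55.0° = 47.03 m/s, v_y = 82.0 sin 55.0° = 67.17 m/s.
Time of flight (same landing height): t = 2 v_y / g = 2 × 67.17 / 9.81 = 13.69 s.
Range: R = v_x · t = 47.03 × 13.69 = 644 m.

644 m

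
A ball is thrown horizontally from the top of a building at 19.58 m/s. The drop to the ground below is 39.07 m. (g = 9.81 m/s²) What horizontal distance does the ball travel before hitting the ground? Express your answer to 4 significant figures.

55.26 m

Initial vertical velocity is zero, so the fall time comes from h = ½ g t²: t = √(2 × 39.07 / 9.81) = 2.8223 s.
Horizontal motion is uniform at 19.58 m/s, so x = 19.58 × 2.8223 = 55.26 m.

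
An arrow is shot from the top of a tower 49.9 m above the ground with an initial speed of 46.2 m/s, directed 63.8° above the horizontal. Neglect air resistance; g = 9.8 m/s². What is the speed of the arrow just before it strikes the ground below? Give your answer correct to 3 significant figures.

v_x = 46.2 cos 63.8° = 20.40 m/s is unchanged throughout.
For the vertical component, v_y² = v_y0² + 2 g h = (41.45)² + 2×9.8×49.9 = 2696, so |v_y| = 51.92 m/s.
Impact speed = √(v_x² + v_y²) = √(416.2 + 2696) = 55.8 m/s.

55.8 m/s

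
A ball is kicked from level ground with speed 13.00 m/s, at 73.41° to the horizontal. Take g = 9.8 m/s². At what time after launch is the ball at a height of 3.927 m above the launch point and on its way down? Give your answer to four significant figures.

2.174 s

v_y0 = 13.00 sin 73.41° = 12.459 m/s.
Set y = v_y0 t − ½ g t² = 3.927: 4.900 t² − 12.459 t + 3.927 = 0.
t = [12.459 ± √(155.23 − 76.969)] / 9.8 = (12.459 ± 8.8465) / 9.8, giving t = 0.3686 s or t = 2.174 s.
On the way down corresponds to the larger root: t = 2.174 s.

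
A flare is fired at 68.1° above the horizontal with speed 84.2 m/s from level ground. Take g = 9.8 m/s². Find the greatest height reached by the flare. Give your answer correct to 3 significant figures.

311 m

Vertical component of launch velocity: v_y = 84.2 sin 68.1° = 78.12 m/s.
At the highest point the vertical velocity is zero, so v_y² = 2 g h_max.
h_max = (78.12)² / (2 × 9.8) = 6103 / 19.60 = 311 m.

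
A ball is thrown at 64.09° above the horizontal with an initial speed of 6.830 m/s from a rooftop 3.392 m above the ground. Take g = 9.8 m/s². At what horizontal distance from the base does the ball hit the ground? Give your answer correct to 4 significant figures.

4.980 m

Components: v_x = 6.830 cos 64.09° = 2.9844 m/s, v_y = 6.830 sin 64.09° = 6.1435 m/s.
Vertical: 0 = 3.392 + 6.1435 t − ½(9.8) t² ⇒ 4.900 t² − 6.1435 t − 3.392 = 0.
t = [6.1435 + √(37.743 + 66.483)] / 9.800 = 1.6686 s.
Horizontal: R = v_x · t = 2.9844 × 1.6686 = 4.980 m.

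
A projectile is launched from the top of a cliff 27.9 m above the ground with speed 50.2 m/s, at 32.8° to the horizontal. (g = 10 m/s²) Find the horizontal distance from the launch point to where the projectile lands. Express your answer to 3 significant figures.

267 m

Components: v_x = 50.2 cos 32.8° = 42.20 m/s, v_y = 50.2 sin 32.8° = 27.19 m/s.
Vertical: 0 = 27.9 + 27.19 t − ½(10) t² ⇒ 5.000 t² − 27.19 t − 27.9 = 0.
t = [27.19 + √(739.3 + 558.0)] / 10.00 = 6.321 s.
Horizontal: R = v_x · t = 42.20 × 6.321 = 267 m.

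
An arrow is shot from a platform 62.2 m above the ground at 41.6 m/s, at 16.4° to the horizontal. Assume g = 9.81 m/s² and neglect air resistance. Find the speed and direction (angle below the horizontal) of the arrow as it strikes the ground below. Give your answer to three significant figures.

v_x = 41.6 cos 16.4° = 39.91 m/s (constant).
|v_y| at impact = √((11.75)² + 2×9.81×62.2) = 36.86 m/s.
Speed = √(39.91² + 36.86²) = 54.3 m/s; angle = arctan(36.86/39.91) = 42.7° below horizontal.

54.3 m/s at 42.7° below the horizontal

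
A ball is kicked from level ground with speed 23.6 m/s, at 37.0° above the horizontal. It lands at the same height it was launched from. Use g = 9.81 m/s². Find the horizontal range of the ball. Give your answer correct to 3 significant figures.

54.6 m

For level ground, R = v₀² sin(2θ) / g.
sin(2 × 37.0°) = sin 74.00° = 0.9613.
R = (23.6)² × 0.9613 / 9.81 = 54.6 m.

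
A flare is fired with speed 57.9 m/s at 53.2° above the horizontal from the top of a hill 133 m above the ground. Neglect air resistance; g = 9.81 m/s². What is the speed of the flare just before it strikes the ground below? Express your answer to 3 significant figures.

v_x = 57.9 cos 53.2° = 34.68 m/s is unchanged throughout.
For the vertical component, v_y² = v_y0² + 2 g h = (46.36)² + 2×9.81×133 = 4759, so |v_y| = 68.99 m/s.
Impact speed = √(v_x² + v_y²) = √(1203 + 4759) = 77.2 m/s.

77.2 m/s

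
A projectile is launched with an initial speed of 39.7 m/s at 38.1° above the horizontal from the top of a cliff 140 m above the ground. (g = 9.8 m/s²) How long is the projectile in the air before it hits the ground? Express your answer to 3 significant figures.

Vertical component: v_y = 39.7 sin 38.1° = 24.50 m/s.
Taking up as positive with launch at y = 140 m, landing at y = 0: 0 = 140 + 24.50 t − ½(9.8) t².
Solving 4.900 t² − 24.50 t − 140 = 0 gives t = [24.50 + √(24.50² + 4·4.900·140)] / 9.800 = 8.40 s.

8.40 s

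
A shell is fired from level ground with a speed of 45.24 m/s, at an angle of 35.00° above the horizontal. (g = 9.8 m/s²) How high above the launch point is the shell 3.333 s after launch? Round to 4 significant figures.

32.05 m

v_y0 = 45.24 sin 35.00° = 25.949 m/s.
y(t) = v_y0 t − ½ g t² = 25.949×3.333 − 4.900×3.333² = 32.05 m.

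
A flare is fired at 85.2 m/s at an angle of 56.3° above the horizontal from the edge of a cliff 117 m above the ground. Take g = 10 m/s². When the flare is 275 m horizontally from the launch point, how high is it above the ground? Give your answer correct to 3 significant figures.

v_x = 85.2 cos 56.3° = 47.27 m/s, v_y0 = 85.2 sin 56.3° = 70.88 m/s.
Time to reach x = 275 m: t = x / v_x = 275 / 47.27 = 5.818 s.
y = 117 + v_y0 t − ½ g t² = 117 + 70.88×5.818 − 5.000×5.818² = 360 m.

360 m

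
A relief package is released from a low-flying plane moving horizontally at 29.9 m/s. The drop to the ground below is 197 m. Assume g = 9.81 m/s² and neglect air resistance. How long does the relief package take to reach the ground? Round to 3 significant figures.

The horizontal speed doesn't affect the fall. With v_y0 = 0, h = ½ g t².
t = √(2 × 197 / 9.81) = √40.16 = 6.34 s.

6.34 s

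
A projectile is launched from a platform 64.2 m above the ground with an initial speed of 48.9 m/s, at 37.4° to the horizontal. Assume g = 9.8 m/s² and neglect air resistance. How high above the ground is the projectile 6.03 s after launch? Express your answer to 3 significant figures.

65.1 m

v_y0 = 48.9 sin 37.4° = 29.70 m/s.
y(t) = 64.2 + v_y0 t − ½ g t² = 64.2 + 29.70×6.03 − ½×9.8×6.03² = 65.1 m.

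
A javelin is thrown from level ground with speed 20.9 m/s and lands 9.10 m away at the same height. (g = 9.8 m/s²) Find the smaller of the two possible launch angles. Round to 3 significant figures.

Level-ground range: R = v₀² sin(2θ)/g ⇒ sin 2θ = R g / v₀² = 9.10×9.8/20.9² = 0.2042.
2θ = arcsin(0.2042) = 11.78° or 180° − 11.78° = 168.22°.
So θ = 5.89° or θ = 84.1°.

5.89°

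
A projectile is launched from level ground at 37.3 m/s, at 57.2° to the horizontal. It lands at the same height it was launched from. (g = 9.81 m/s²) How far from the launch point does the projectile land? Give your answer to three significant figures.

Components: v_x = 37.3 cos 57.2° = 20.21 m/s, v_y = 37.3 sin 57.2° = 31.35 m/s.
Time of flight (same landing height): t = 2 v_y / g = 2 × 31.35 / 9.81 = 6.391 s.
Range: R = v_x · t = 20.21 × 6.391 = 129 m.

129 m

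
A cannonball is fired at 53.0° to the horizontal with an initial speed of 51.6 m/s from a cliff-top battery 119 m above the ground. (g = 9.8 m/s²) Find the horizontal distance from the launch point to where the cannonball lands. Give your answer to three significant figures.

Components: v_x = 51.6 cos 53.0° = 31.05 m/s, v_y = 51.6 sin 53.0° = 41.21 m/s.
Vertical: 0 = 119 + 41.21 t − ½(9.8) t² ⇒ 4.900 t² − 41.21 t − 119 = 0.
t = [41.21 + √(1698 + 2332)] / 9.800 = 10.68 s.
Horizontal: R = v_x · t = 31.05 × 10.68 = 332 m.

332 m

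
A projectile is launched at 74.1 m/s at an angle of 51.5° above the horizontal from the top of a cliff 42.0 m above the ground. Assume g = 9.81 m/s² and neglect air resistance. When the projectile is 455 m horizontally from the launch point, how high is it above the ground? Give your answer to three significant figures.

v_x = 74.1 cos 51.5° = 46.13 m/s, v_y0 = 74.1 sin 51.5° = 57.99 m/s.
Time to reach x = 455 m: t = x / v_x = 455 / 46.13 = 9.863 s.
y = 42.0 + v_y0 t − ½ g t² = 42.0 + 57.99×9.863 − 4.905×9.863² = 137 m.

137 m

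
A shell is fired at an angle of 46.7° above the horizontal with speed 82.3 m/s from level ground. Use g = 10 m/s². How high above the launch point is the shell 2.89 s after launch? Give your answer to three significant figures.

131 m

v_y0 = 82.3 sin 46.7° = 59.90 m/s.
y(t) = v_y0 t − ½ g t² = 59.90×2.89 − 5.000×2.89² = 131 m.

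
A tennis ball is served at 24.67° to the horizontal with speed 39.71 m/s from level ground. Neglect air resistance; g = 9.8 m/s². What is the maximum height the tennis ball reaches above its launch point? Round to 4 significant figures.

14.02 m

Vertical component of launch velocity: v_y = 39.71 sin 24.67° = 16.575 m/s.
At the highest point the vertical velocity is zero, so v_y² = 2 g h_max.
h_max = (16.575)² / (2 × 9.8) = 274.73 / 19.60 = 14.02 m.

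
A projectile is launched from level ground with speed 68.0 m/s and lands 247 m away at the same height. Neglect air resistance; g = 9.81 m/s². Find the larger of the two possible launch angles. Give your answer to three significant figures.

74.2°

Level-ground range: R = v₀² sin(2θ)/g ⇒ sin 2θ = R g / v₀² = 247×9.81/68.0² = 0.5240.
2θ = arcsin(0.5240) = 31.60° or 180° − 31.60° = 148.40°.
So θ = 15.8° or θ = 74.2°.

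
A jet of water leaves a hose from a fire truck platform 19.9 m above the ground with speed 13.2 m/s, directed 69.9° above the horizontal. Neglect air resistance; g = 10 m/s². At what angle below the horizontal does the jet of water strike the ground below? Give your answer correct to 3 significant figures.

v_x = 13.2 cos 69.9° = 4.536 m/s.
At impact |v_y| = √(v_y0² + 2 g h) = √(12.40² + 2×10×19.9) = 23.49 m/s.
Angle below horizontal = arctan(|v_y| / v_x) = arctan(23.49 / 4.536) = 79.1°.

79.1°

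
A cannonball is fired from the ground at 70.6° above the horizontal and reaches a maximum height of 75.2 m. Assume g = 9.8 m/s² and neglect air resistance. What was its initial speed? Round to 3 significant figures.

At maximum height v_y = 0, so (v₀ sin θ)² = 2 g H.
v₀ sin 70.6° = √(2 × 9.8 × 75.2) = 38.39 m/s.
v₀ = 38.39 / sin 70.6° = 38.39 / 0.9432 = 40.7 m/s.

40.7 m/s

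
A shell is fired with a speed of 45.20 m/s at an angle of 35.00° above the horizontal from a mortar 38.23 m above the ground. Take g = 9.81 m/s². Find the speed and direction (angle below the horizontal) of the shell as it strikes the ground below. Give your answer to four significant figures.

52.85 m/s at 45.53° below the horizontal

v_x = 45.20 cos 35.00° = 37.026 m/s (constant).
|v_y| at impact = √((25.926)² + 2×9.81×38.23) = 37.712 m/s.
Speed = √(37.026² + 37.712²) = 52.85 m/s; angle = arctan(37.712/37.026) = 45.53° below horizontal.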